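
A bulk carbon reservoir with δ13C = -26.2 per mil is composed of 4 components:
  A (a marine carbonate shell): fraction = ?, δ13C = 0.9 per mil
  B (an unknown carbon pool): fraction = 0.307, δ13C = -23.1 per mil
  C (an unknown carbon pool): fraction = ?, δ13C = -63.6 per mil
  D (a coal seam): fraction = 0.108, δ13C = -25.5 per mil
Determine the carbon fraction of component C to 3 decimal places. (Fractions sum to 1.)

Let f_C and f_A be the unknown fractions; fractions sum to 1 so f_C + f_A = 0.585.
Mass balance: Σ fᵢ·δᵢ = δ_bulk ⇒ f_C·(-63.6) + f_A·(0.9) = -26.2 − (-9.846) = -16.354
Substitute f_A = 0.585 − f_C:
f_C·(-63.6 − 0.9) = -16.354 − 0.585×(0.9) = -16.881
f_C = -16.881 / -64.5 = 0.2617

0.262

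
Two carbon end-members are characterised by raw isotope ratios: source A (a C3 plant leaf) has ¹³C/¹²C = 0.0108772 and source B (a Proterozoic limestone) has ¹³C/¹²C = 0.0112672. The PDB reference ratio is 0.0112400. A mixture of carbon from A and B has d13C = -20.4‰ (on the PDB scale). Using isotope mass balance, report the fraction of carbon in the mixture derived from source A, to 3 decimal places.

0.658

δ_A = (0.0108772/0.0112400 − 1)×1000 = (0.967722 − 1)×1000 = -32.278‰
δ_B = (0.0112672/0.0112400 − 1)×1000 = (1.002420 − 1)×1000 = 2.420‰
f_A = (δ_mix − δ_B)/(δ_A − δ_B) = (-20.4 − (2.420))/(-32.278 − (2.420))
f_A = -22.820 / -34.698 = 0.6577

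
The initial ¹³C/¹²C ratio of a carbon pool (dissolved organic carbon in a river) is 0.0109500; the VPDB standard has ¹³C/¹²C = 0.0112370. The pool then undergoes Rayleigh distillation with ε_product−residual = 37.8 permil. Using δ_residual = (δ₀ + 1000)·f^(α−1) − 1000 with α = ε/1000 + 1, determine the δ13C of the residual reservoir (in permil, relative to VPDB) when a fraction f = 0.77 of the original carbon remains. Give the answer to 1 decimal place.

δ₀ = (0.0109500/0.0112370 − 1)×1000 = (0.974459 − 1)×1000 = -25.541 permil
α − 1 = ε/1000 = 0.0378
f^(α−1) = 0.77^(0.0378) = 0.990169
δ_res = (-25.541 + 1000) × 0.990169 − 1000 = 964.880 − 1000 = -35.12 permil

-35.1 permil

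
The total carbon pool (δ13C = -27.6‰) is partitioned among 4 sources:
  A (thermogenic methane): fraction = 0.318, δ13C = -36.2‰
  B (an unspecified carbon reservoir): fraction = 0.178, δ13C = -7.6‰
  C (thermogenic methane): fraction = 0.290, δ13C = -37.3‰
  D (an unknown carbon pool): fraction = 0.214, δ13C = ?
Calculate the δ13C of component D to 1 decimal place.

-18.3‰

Isotope mass balance: δ_bulk = Σ fᵢ·δᵢ.
-27.6 = 0.318×(-36.2) + 0.178×(-7.6) + 0.290×(-37.3) + 0.214×δ_D
0.214·δ_D = -27.6 − (-23.681) = -3.919
δ_D = -3.919 / 0.214 = -18.31‰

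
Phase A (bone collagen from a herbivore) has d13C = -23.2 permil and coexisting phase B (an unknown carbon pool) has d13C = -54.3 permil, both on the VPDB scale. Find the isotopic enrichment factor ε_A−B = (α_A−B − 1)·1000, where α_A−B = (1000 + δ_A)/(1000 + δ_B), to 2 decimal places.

32.89 permil

α_A−B = (1000 + -23.2) / (1000 + -54.3) = 976.8 / 945.7 = 1.032886
ε_A−B = (1.032886 − 1) × 1000 = 32.886 permil
(The approximation ε ≈ δ_A − δ_B would give 31.1 permil.)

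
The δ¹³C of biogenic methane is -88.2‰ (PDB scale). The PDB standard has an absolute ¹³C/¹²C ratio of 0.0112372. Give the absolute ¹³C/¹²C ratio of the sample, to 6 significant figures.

R_sample = R_standard × (δ¹³C/1000 + 1)
R_sample = 0.0112372 × (-88.2/1000 + 1) = 0.0112372 × 0.911800
R_sample = 0.0102461

0.0102461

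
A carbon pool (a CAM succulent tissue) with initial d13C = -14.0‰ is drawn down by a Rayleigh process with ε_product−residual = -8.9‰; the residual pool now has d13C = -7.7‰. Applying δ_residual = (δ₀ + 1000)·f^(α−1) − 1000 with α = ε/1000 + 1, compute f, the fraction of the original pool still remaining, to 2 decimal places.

α − 1 = ε/1000 = -0.0089
(δ_res + 1000)/(δ₀ + 1000) = (-7.7 + 1000)/(-14.0 + 1000) = 992.3/986.0 = 1.006389
f = 1.006389^(1/-0.0089) = exp(ln(1.006389)/-0.0089) = exp(0.00637/-0.0089)
f = exp(-0.7156) = 0.4889

0.49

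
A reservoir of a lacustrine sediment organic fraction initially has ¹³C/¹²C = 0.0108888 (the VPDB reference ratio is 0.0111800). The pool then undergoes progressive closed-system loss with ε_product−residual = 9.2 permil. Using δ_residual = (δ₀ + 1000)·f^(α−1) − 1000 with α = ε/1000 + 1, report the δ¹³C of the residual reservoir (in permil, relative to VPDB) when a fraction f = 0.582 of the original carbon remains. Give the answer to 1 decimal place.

δ₀ = (0.0108888/0.0111800 − 1)×1000 = (0.973953 − 1)×1000 = -26.047 permil
α − 1 = ε/1000 = 0.0092
f^(α−1) = 0.582^(0.0092) = 0.995033
δ_res = (-26.047 + 1000) × 0.995033 − 1000 = 969.115 − 1000 = -30.88 permil

-30.9 permil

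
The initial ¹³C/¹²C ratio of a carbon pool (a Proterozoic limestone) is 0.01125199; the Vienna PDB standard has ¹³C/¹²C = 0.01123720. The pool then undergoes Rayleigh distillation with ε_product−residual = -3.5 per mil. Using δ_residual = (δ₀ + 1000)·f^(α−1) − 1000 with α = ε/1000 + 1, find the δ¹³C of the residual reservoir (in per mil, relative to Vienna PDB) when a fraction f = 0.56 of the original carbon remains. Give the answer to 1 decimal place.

3.4 per mil

δ₀ = (0.01125199/0.01123720 − 1)×1000 = (1.001316 − 1)×1000 = 1.316 per mil
α − 1 = ε/1000 = -0.0035
f^(α−1) = 0.56^(-0.0035) = 1.002031
δ_res = (1.316 + 1000) × 1.002031 − 1000 = 1003.350 − 1000 = 3.35 per mil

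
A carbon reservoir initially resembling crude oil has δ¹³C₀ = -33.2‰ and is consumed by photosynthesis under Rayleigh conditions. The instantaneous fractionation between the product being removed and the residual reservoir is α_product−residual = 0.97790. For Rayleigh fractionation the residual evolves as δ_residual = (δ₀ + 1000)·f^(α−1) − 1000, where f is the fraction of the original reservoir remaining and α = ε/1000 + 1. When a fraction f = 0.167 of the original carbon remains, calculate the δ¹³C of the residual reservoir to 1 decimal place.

5.8‰

Rayleigh residual: δ_res = (δ₀ + 1000)·f^(α−1) − 1000
α − 1 = -0.02210
f^(α−1) = 0.167^(-0.02210) = 1.040346
δ_res = (-33.2 + 1000) × 1.040346 − 1000 = 1005.807 − 1000 = 5.81‰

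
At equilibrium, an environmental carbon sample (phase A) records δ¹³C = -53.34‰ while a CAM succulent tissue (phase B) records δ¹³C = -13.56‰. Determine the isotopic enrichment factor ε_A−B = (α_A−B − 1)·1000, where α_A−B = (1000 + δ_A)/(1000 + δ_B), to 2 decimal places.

-40.33‰

α_A−B = (1000 + -53.34) / (1000 + -13.56) = 946.66 / 986.44 = 0.959673
ε_A−B = (0.959673 − 1) × 1000 = -40.327‰
(The approximation ε ≈ δ_A − δ_B would give -39.78‰.)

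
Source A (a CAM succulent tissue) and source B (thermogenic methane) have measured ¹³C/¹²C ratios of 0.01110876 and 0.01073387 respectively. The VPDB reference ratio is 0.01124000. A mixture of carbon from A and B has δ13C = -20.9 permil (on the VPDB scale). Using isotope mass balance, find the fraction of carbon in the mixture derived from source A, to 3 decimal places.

0.723

δ_A = (0.01110876/0.01124000 − 1)×1000 = (0.988324 − 1)×1000 = -11.676 permil
δ_B = (0.01073387/0.01124000 − 1)×1000 = (0.954971 − 1)×1000 = -45.029 permil
f_A = (δ_mix − δ_B)/(δ_A − δ_B) = (-20.9 − (-45.029))/(-11.676 − (-45.029))
f_A = 24.129 / 33.353 = 0.7234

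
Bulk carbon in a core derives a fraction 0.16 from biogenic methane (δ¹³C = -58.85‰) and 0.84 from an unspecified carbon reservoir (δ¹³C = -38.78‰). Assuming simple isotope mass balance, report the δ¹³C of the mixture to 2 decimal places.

-41.99‰

δ_mix = f_A·δ_A + f_B·δ_B
δ_mix = 0.16 × (-58.85) + 0.84 × (-38.78)
δ_mix = -9.416 + -32.575 = -41.991‰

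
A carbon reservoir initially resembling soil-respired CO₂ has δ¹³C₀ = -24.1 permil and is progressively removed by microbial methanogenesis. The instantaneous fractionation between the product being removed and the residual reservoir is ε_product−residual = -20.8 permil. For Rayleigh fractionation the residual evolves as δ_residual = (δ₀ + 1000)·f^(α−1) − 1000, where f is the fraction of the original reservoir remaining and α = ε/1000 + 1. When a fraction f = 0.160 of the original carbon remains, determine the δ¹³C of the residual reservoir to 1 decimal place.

Rayleigh residual: δ_res = (δ₀ + 1000)·f^(α−1) − 1000
α = ε/1000 + 1 = 0.97920, so α − 1 = -0.02080
f^(α−1) = 0.160^(-0.02080) = 1.038853
δ_res = (-24.1 + 1000) × 1.038853 − 1000 = 1013.817 − 1000 = 13.82 permil

13.8 permil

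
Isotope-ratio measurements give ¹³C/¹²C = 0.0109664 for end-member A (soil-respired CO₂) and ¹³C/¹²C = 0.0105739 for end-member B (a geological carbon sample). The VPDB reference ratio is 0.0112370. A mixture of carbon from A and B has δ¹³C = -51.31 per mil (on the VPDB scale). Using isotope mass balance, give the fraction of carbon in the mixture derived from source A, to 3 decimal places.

0.220

δ_A = (0.0109664/0.0112370 − 1)×1000 = (0.975919 − 1)×1000 = -24.081 per mil
δ_B = (0.0105739/0.0112370 − 1)×1000 = (0.940990 − 1)×1000 = -59.010 per mil
f_A = (δ_mix − δ_B)/(δ_A − δ_B) = (-51.31 − (-59.010))/(-24.081 − (-59.010))
f_A = 7.700 / 34.929 = 0.2205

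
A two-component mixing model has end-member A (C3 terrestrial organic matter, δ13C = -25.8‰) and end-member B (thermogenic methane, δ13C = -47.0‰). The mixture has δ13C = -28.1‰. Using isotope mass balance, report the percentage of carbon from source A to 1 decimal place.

89.2%

δ_mix = f_A·δ_A + (1 − f_A)·δ_B  ⇒  f_A = (δ_mix − δ_B)/(δ_A − δ_B)
f_A = (-28.1 − (-47.0)) / (-25.8 − (-47.0))
f_A = 18.9 / 21.2 = 0.8915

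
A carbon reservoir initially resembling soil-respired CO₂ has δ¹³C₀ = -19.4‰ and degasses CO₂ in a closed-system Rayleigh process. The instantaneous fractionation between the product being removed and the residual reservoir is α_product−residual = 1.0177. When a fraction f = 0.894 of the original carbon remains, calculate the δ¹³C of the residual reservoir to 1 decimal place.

-21.3‰

Rayleigh residual: δ_res = (δ₀ + 1000)·f^(α−1) − 1000
α − 1 = 0.01770
f^(α−1) = 0.894^(0.01770) = 0.998019
δ_res = (-19.4 + 1000) × 0.998019 − 1000 = 978.657 − 1000 = -21.34‰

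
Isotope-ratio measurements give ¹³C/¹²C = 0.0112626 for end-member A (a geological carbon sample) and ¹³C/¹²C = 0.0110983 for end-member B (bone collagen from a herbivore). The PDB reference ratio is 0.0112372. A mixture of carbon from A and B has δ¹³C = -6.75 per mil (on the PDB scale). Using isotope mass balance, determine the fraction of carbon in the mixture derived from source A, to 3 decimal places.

0.384

δ_A = (0.0112626/0.0112372 − 1)×1000 = (1.002260 − 1)×1000 = 2.260 per mil
δ_B = (0.0110983/0.0112372 − 1)×1000 = (0.987639 − 1)×1000 = -12.361 per mil
f_A = (δ_mix − δ_B)/(δ_A − δ_B) = (-6.75 − (-12.361))/(2.260 − (-12.361))
f_A = 5.611 / 14.621 = 0.3837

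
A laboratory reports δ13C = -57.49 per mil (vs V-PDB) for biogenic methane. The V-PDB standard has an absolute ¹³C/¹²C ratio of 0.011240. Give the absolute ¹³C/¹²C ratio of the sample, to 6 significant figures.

R_sample = R_standard × (δ13C/1000 + 1)
R_sample = 0.011240 × (-57.49/1000 + 1) = 0.011240 × 0.942510
R_sample = 0.0105938

0.0105938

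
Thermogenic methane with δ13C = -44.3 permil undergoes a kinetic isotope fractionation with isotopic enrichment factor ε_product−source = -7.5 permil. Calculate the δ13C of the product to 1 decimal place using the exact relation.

-51.5 permil

To first order, δ_product ≈ δ_source + ε = -51.8 permil.
Exactly, δ_product = (δ_source + 1000)·(ε/1000 + 1) − 1000.
δ_product = (-44.3 + 1000) × (-7.5/1000 + 1) − 1000
δ_product = -51.47 permil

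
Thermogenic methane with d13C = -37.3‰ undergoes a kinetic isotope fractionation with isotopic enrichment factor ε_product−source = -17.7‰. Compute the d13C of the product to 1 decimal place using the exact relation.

-54.3‰

To first order, δ_product ≈ δ_source + ε = -55.0‰.
Exactly, δ_product = (δ_source + 1000)·(ε/1000 + 1) − 1000.
δ_product = (-37.3 + 1000) × (-17.7/1000 + 1) − 1000
δ_product = -54.34‰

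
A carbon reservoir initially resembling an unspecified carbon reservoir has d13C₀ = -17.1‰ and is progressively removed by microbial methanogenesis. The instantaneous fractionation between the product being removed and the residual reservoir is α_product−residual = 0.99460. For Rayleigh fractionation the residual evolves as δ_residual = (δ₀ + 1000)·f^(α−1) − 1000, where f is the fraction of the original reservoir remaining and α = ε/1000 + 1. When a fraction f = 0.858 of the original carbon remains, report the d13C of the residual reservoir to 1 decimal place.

-16.3‰

Rayleigh residual: δ_res = (δ₀ + 1000)·f^(α−1) − 1000
α − 1 = -0.00540
f^(α−1) = 0.858^(-0.00540) = 1.000827
δ_res = (-17.1 + 1000) × 1.000827 − 1000 = 983.713 − 1000 = -16.29‰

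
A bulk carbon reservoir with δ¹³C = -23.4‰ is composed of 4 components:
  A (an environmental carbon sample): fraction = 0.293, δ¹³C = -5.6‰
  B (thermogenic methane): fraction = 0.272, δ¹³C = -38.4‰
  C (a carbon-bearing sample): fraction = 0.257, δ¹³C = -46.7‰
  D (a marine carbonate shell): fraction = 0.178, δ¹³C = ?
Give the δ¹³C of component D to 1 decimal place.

Isotope mass balance: δ_bulk = Σ fᵢ·δᵢ.
-23.4 = 0.293×(-5.6) + 0.272×(-38.4) + 0.257×(-46.7) + 0.178×δ_D
0.178·δ_D = -23.4 − (-24.088) = 0.688
δ_D = 0.688 / 0.178 = 3.86‰

3.9‰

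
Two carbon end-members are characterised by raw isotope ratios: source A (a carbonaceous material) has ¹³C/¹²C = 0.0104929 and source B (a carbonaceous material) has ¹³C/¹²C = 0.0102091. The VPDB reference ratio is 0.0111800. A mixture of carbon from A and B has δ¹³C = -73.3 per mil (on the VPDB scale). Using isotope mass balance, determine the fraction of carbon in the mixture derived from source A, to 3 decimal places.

0.533

δ_A = (0.0104929/0.0111800 − 1)×1000 = (0.938542 − 1)×1000 = -61.458 per mil
δ_B = (0.0102091/0.0111800 − 1)×1000 = (0.913157 − 1)×1000 = -86.843 per mil
f_A = (δ_mix − δ_B)/(δ_A − δ_B) = (-73.3 − (-86.843))/(-61.458 − (-86.843))
f_A = 13.543 / 25.385 = 0.5335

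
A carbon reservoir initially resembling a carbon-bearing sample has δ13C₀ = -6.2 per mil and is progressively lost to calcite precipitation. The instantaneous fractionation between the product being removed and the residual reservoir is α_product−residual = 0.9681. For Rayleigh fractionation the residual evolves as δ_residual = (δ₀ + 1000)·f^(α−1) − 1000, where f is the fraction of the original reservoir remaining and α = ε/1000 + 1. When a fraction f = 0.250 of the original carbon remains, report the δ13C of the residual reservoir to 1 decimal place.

Rayleigh residual: δ_res = (δ₀ + 1000)·f^(α−1) − 1000
α − 1 = -0.03190
f^(α−1) = 0.250^(-0.03190) = 1.045215
δ_res = (-6.2 + 1000) × 1.045215 − 1000 = 1038.735 − 1000 = 38.73 per mil

38.7 per mil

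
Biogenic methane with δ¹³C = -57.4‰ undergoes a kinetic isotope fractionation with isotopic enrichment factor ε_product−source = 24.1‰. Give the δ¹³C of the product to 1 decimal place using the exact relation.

-34.7‰

Exactly, δ_product = (δ_source + 1000)·(ε/1000 + 1) − 1000.
δ_product = (-57.4 + 1000) × (24.1/1000 + 1) − 1000
δ_product = -34.68‰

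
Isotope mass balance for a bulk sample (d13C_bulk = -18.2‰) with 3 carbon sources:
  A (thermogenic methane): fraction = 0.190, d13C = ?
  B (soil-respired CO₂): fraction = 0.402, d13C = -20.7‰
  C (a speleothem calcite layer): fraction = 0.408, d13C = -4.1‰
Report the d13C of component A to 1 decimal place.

Isotope mass balance: δ_bulk = Σ fᵢ·δᵢ.
-18.2 = 0.190×δ_A + 0.402×(-20.7) + 0.408×(-4.1)
0.190·δ_A = -18.2 − (-9.994) = -8.206
δ_A = -8.206 / 0.190 = -43.19‰

-43.2‰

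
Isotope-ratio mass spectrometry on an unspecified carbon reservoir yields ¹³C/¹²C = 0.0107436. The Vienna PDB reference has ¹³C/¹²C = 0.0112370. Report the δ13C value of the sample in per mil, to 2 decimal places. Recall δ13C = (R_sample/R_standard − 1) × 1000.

δ13C = (R_sample / R_standard − 1) × 1000
R_sample / R_standard = 0.0107436 / 0.0112370 = 0.956091
δ13C = (0.956091 − 1) × 1000 = -43.909 per mil

-43.91 per mil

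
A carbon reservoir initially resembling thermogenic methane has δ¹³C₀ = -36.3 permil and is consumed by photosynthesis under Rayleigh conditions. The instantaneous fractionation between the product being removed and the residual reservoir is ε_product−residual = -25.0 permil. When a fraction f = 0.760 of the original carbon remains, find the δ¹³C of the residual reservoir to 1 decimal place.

-29.7 permil

Rayleigh residual: δ_res = (δ₀ + 1000)·f^(α−1) − 1000
α = ε/1000 + 1 = 0.97500, so α − 1 = -0.02500
f^(α−1) = 0.760^(-0.02500) = 1.006885
δ_res = (-36.3 + 1000) × 1.006885 − 1000 = 970.335 − 1000 = -29.67 permil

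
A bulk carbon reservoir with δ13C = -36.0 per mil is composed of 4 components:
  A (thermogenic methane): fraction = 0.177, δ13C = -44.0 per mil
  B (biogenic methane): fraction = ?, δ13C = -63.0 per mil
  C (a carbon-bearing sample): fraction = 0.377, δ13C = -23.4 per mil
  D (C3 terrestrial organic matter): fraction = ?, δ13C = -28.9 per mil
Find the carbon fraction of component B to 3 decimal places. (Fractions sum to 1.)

0.191

Let f_B and f_D be the unknown fractions; fractions sum to 1 so f_B + f_D = 0.446.
Mass balance: Σ fᵢ·δᵢ = δ_bulk ⇒ f_B·(-63.0) + f_D·(-28.9) = -36.0 − (-16.610) = -19.390
Substitute f_D = 0.446 − f_B:
f_B·(-63.0 − -28.9) = -19.390 − 0.446×(-28.9) = -6.501
f_B = -6.501 / -34.1 = 0.1906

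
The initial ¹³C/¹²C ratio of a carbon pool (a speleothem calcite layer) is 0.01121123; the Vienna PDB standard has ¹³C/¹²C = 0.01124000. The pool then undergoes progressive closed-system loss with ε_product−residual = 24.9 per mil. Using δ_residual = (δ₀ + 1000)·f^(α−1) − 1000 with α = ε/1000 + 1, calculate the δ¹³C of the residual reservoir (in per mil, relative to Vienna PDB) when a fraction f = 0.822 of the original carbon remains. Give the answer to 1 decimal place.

δ₀ = (0.01121123/0.01124000 − 1)×1000 = (0.997440 − 1)×1000 = -2.560 per mil
α − 1 = ε/1000 = 0.0249
f^(α−1) = 0.822^(0.0249) = 0.995131
δ_res = (-2.560 + 1000) × 0.995131 − 1000 = 992.584 − 1000 = -7.42 per mil

-7.4 per mil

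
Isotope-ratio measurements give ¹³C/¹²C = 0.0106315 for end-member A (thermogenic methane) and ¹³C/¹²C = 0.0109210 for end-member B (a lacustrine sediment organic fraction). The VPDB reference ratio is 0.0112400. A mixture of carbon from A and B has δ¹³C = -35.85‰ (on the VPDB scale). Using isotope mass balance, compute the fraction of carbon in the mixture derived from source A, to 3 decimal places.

0.290

δ_A = (0.0106315/0.0112400 − 1)×1000 = (0.945863 − 1)×1000 = -54.137‰
δ_B = (0.0109210/0.0112400 − 1)×1000 = (0.971619 − 1)×1000 = -28.381‰
f_A = (δ_mix − δ_B)/(δ_A − δ_B) = (-35.85 − (-28.381))/(-54.137 − (-28.381))
f_A = -7.469 / -25.756 = 0.2900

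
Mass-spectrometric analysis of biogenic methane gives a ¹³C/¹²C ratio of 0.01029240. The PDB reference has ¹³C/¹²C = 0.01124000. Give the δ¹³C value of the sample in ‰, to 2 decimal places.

δ¹³C = (R_sample / R_standard − 1) × 1000
R_sample / R_standard = 0.01029240 / 0.01124000 = 0.915694
δ¹³C = (0.915694 − 1) × 1000 = -84.306‰

-84.31‰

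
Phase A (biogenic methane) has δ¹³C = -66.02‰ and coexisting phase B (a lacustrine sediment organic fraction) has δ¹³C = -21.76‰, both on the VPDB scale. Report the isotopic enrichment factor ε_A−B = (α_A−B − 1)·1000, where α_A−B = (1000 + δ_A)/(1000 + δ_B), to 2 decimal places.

-45.24‰

α_A−B = (1000 + -66.02) / (1000 + -21.76) = 933.98 / 978.24 = 0.954755
ε_A−B = (0.954755 − 1) × 1000 = -45.245‰
(The approximation ε ≈ δ_A − δ_B would give -44.26‰.)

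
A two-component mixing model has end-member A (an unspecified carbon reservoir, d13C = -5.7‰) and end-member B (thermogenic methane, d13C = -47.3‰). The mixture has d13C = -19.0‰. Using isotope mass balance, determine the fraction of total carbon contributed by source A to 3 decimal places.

δ_mix = f_A·δ_A + (1 − f_A)·δ_B  ⇒  f_A = (δ_mix − δ_B)/(δ_A − δ_B)
f_A = (-19.0 − (-47.3)) / (-5.7 − (-47.3))
f_A = 28.3 / 41.6 = 0.6803

0.680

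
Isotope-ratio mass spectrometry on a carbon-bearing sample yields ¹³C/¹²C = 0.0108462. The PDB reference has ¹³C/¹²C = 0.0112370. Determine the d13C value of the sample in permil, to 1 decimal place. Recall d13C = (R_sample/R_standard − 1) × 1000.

-34.8 permil

d13C = (R_sample / R_standard − 1) × 1000
R_sample / R_standard = 0.0108462 / 0.0112370 = 0.965222
d13C = (0.965222 − 1) × 1000 = -34.78 permil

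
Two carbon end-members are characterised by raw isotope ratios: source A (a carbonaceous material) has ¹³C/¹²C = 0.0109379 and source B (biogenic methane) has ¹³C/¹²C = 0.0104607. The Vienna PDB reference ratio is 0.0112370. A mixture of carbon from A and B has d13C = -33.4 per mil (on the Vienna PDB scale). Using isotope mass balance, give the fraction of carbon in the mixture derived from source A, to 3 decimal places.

δ_A = (0.0109379/0.0112370 − 1)×1000 = (0.973383 − 1)×1000 = -26.617 per mil
δ_B = (0.0104607/0.0112370 − 1)×1000 = (0.930916 − 1)×1000 = -69.084 per mil
f_A = (δ_mix − δ_B)/(δ_A − δ_B) = (-33.4 − (-69.084))/(-26.617 − (-69.084))
f_A = 35.684 / 42.467 = 0.8403

0.840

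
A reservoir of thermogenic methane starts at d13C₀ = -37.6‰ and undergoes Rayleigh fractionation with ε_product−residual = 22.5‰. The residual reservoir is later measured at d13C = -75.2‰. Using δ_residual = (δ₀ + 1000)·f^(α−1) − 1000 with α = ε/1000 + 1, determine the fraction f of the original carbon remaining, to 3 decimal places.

α − 1 = ε/1000 = 0.0225
(δ_res + 1000)/(δ₀ + 1000) = (-75.2 + 1000)/(-37.6 + 1000) = 924.8/962.4 = 0.960931
f = 0.960931^(1/0.0225) = exp(ln(0.960931)/0.0225) = exp(-0.03985/0.0225)
f = exp(-1.7712) = 0.1701

0.170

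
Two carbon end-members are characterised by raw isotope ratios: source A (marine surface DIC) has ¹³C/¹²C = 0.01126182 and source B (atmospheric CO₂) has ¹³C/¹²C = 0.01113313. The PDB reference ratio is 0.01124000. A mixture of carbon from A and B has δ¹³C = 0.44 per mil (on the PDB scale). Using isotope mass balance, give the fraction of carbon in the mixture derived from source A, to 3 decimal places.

0.869

δ_A = (0.01126182/0.01124000 − 1)×1000 = (1.001941 − 1)×1000 = 1.941 per mil
δ_B = (0.01113313/0.01124000 − 1)×1000 = (0.990492 − 1)×1000 = -9.508 per mil
f_A = (δ_mix − δ_B)/(δ_A − δ_B) = (0.44 − (-9.508))/(1.941 − (-9.508))
f_A = 9.948 / 11.449 = 0.8689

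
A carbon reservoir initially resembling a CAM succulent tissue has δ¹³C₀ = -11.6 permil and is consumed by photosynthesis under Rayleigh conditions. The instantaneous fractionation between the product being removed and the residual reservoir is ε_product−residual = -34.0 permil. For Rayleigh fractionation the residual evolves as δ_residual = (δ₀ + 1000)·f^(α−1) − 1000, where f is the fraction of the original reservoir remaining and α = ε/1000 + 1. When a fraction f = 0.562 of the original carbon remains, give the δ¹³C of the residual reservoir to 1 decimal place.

Rayleigh residual: δ_res = (δ₀ + 1000)·f^(α−1) − 1000
α = ε/1000 + 1 = 0.96600, so α − 1 = -0.03400
f^(α−1) = 0.562^(-0.03400) = 1.019786
δ_res = (-11.6 + 1000) × 1.019786 − 1000 = 1007.956 − 1000 = 7.96 permil

8.0 permil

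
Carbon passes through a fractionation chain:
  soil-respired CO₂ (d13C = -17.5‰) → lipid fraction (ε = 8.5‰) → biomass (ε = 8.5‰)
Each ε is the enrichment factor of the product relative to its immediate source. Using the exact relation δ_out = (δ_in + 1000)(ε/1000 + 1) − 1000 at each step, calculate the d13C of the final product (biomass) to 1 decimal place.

-0.7‰

step 1: δ = (-17.50 + 1000)·(8.5/1000 + 1) − 1000 = -9.15‰
step 2: δ = (-9.15 + 1000)·(8.5/1000 + 1) − 1000 = -0.73‰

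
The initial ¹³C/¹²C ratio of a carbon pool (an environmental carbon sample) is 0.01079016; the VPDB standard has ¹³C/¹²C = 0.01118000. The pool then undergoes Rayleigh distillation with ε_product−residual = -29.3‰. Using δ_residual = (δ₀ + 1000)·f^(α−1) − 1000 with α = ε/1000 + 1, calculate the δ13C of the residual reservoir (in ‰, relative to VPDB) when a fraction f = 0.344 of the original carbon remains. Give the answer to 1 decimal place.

δ₀ = (0.01079016/0.01118000 − 1)×1000 = (0.965131 − 1)×1000 = -34.869‰
α − 1 = ε/1000 = -0.0293
f^(α−1) = 0.344^(-0.0293) = 1.031760
δ_res = (-34.869 + 1000) × 1.031760 − 1000 = 995.783 − 1000 = -4.22‰

-4.2‰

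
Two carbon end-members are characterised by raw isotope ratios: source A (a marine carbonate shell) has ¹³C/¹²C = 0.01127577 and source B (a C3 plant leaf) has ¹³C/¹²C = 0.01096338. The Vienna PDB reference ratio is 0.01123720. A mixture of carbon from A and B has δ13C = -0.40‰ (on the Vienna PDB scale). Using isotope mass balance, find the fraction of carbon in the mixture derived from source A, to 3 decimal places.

δ_A = (0.01127577/0.01123720 − 1)×1000 = (1.003432 − 1)×1000 = 3.432‰
δ_B = (0.01096338/0.01123720 − 1)×1000 = (0.975633 − 1)×1000 = -24.367‰
f_A = (δ_mix − δ_B)/(δ_A − δ_B) = (-0.40 − (-24.367))/(3.432 − (-24.367))
f_A = 23.967 / 27.800 = 0.8621

0.862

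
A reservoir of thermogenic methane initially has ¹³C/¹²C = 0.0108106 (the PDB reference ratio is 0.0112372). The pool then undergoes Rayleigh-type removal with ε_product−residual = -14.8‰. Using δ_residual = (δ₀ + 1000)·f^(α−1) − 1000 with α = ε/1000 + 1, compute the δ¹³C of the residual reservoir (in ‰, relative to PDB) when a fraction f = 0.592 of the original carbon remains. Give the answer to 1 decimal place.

-30.5‰

δ₀ = (0.0108106/0.0112372 − 1)×1000 = (0.962037 − 1)×1000 = -37.963‰
α − 1 = ε/1000 = -0.0148
f^(α−1) = 0.592^(-0.0148) = 1.007789
δ_res = (-37.963 + 1000) × 1.007789 − 1000 = 969.530 − 1000 = -30.47‰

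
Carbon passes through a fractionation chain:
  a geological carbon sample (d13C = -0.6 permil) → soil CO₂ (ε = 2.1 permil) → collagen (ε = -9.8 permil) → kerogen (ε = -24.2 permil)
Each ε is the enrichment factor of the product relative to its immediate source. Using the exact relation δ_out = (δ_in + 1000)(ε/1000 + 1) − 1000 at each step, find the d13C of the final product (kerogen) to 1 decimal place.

step 1: δ = (-0.60 + 1000)·(2.1/1000 + 1) − 1000 = 1.50 permil
step 2: δ = (1.50 + 1000)·(-9.8/1000 + 1) − 1000 = -8.32 permil
step 3: δ = (-8.32 + 1000)·(-24.2/1000 + 1) − 1000 = -32.31 permil

-32.3 permil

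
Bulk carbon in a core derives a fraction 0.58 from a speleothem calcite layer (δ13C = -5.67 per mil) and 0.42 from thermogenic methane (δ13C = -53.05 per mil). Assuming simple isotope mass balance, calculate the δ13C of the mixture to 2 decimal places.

δ_mix = f_A·δ_A + f_B·δ_B
δ_mix = 0.58 × (-5.67) + 0.42 × (-53.05)
δ_mix = -3.289 + -22.281 = -25.570 per mil

-25.57 per mil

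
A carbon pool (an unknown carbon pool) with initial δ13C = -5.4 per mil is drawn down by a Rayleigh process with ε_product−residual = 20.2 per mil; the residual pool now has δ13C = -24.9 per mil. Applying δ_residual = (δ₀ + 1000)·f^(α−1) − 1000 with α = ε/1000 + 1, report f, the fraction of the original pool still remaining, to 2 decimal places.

α − 1 = ε/1000 = 0.0202
(δ_res + 1000)/(δ₀ + 1000) = (-24.9 + 1000)/(-5.4 + 1000) = 975.1/994.6 = 0.980394
f = 0.980394^(1/0.0202) = exp(ln(0.980394)/0.0202) = exp(-0.01980/0.0202)
f = exp(-0.9802) = 0.3752

0.38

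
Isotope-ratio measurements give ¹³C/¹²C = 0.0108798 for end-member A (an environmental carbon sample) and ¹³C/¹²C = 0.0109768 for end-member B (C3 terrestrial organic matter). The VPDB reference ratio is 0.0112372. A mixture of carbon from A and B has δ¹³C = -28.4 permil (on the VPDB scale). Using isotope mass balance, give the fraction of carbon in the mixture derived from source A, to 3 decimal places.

δ_A = (0.0108798/0.0112372 − 1)×1000 = (0.968195 − 1)×1000 = -31.805 permil
δ_B = (0.0109768/0.0112372 − 1)×1000 = (0.976827 − 1)×1000 = -23.173 permil
f_A = (δ_mix − δ_B)/(δ_A − δ_B) = (-28.4 − (-23.173))/(-31.805 − (-23.173))
f_A = -5.227 / -8.632 = 0.6055

0.606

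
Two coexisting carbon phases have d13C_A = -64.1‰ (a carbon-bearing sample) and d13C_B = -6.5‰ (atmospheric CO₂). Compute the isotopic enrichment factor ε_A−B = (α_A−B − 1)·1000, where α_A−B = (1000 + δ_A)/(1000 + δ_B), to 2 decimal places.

-57.98‰

α_A−B = (1000 + -64.1) / (1000 + -6.5) = 935.9 / 993.5 = 0.942023
ε_A−B = (0.942023 − 1) × 1000 = -57.977‰
(The approximation ε ≈ δ_A − δ_B would give -57.6‰.)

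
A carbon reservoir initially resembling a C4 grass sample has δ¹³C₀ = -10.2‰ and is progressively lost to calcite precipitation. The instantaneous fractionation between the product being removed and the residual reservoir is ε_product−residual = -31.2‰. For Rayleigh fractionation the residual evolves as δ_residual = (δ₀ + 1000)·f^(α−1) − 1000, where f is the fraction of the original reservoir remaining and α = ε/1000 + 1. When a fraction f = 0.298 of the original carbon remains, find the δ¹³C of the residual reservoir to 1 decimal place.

Rayleigh residual: δ_res = (δ₀ + 1000)·f^(α−1) − 1000
α = ε/1000 + 1 = 0.96880, so α − 1 = -0.03120
f^(α−1) = 0.298^(-0.03120) = 1.038495
δ_res = (-10.2 + 1000) × 1.038495 − 1000 = 1027.902 − 1000 = 27.90‰

27.9‰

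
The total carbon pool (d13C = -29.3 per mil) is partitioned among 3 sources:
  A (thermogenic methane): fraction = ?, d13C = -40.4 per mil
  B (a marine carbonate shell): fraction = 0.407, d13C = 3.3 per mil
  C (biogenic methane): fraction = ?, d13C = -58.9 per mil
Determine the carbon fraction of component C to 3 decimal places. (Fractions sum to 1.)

Let f_C and f_A be the unknown fractions; fractions sum to 1 so f_C + f_A = 0.593.
Mass balance: Σ fᵢ·δᵢ = δ_bulk ⇒ f_C·(-58.9) + f_A·(-40.4) = -29.3 − (1.343) = -30.643
Substitute f_A = 0.593 − f_C:
f_C·(-58.9 − -40.4) = -30.643 − 0.593×(-40.4) = -6.686
f_C = -6.686 / -18.5 = 0.3614

0.361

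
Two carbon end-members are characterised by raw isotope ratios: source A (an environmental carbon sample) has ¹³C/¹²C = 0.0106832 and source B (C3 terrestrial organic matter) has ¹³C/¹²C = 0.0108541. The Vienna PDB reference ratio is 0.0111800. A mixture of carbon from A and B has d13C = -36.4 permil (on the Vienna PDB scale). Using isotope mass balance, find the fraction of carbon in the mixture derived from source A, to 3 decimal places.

δ_A = (0.0106832/0.0111800 − 1)×1000 = (0.955564 − 1)×1000 = -44.436 permil
δ_B = (0.0108541/0.0111800 − 1)×1000 = (0.970850 − 1)×1000 = -29.150 permil
f_A = (δ_mix − δ_B)/(δ_A − δ_B) = (-36.4 − (-29.150))/(-44.436 − (-29.150))
f_A = -7.250 / -15.286 = 0.4743

0.474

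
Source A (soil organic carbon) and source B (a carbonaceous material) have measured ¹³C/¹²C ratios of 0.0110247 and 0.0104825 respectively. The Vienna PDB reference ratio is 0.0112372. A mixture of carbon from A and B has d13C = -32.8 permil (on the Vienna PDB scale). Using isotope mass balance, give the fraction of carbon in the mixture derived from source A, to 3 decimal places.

δ_A = (0.0110247/0.0112372 − 1)×1000 = (0.981090 − 1)×1000 = -18.910 permil
δ_B = (0.0104825/0.0112372 − 1)×1000 = (0.932839 − 1)×1000 = -67.161 permil
f_A = (δ_mix − δ_B)/(δ_A − δ_B) = (-32.8 − (-67.161))/(-18.910 − (-67.161))
f_A = 34.361 / 48.250 = 0.7121

0.712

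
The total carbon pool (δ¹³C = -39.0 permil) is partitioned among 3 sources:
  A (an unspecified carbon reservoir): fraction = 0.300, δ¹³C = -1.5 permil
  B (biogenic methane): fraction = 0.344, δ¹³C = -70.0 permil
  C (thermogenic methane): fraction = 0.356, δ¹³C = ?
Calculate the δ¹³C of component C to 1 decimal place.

Isotope mass balance: δ_bulk = Σ fᵢ·δᵢ.
-39.0 = 0.300×(-1.5) + 0.344×(-70.0) + 0.356×δ_C
0.356·δ_C = -39.0 − (-24.530) = -14.470
δ_C = -14.470 / 0.356 = -40.65 permil

-40.6 permil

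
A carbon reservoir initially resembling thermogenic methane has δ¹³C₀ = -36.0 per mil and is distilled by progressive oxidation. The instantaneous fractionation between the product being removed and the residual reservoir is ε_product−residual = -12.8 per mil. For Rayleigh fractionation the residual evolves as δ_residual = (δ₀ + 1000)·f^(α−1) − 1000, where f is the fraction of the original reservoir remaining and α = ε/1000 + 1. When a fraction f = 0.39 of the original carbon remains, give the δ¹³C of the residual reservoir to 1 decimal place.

-24.3 per mil

Rayleigh residual: δ_res = (δ₀ + 1000)·f^(α−1) − 1000
α = ε/1000 + 1 = 0.98720, so α − 1 = -0.01280
f^(α−1) = 0.39^(-0.01280) = 1.012126
δ_res = (-36.0 + 1000) × 1.012126 − 1000 = 975.689 − 1000 = -24.31 per mil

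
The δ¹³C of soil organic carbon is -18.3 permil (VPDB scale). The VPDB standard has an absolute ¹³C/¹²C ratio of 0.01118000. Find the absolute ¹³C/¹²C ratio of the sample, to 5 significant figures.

0.010975

R_sample = R_standard × (δ¹³C/1000 + 1)
R_sample = 0.01118000 × (-18.3/1000 + 1) = 0.01118000 × 0.981700
R_sample = 0.0109754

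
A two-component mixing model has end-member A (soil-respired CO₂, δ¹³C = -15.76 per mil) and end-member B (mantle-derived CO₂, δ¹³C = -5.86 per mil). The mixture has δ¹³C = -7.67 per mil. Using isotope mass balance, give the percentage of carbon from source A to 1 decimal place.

δ_mix = f_A·δ_A + (1 − f_A)·δ_B  ⇒  f_A = (δ_mix − δ_B)/(δ_A − δ_B)
f_A = (-7.67 − (-5.86)) / (-15.76 − (-5.86))
f_A = -1.81 / -9.90 = 0.1828

18.3%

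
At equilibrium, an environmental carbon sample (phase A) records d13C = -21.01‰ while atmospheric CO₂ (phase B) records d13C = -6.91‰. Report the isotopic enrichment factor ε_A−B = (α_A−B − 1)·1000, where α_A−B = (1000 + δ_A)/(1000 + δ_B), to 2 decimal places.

-14.20‰

α_A−B = (1000 + -21.01) / (1000 + -6.91) = 978.99 / 993.09 = 0.985802
ε_A−B = (0.985802 − 1) × 1000 = -14.198‰
(The approximation ε ≈ δ_A − δ_B would give -14.10‰.)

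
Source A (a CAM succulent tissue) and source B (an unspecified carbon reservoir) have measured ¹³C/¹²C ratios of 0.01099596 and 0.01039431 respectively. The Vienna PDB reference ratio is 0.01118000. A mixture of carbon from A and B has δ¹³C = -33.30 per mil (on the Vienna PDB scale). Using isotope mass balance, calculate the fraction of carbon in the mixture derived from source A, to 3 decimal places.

δ_A = (0.01099596/0.01118000 − 1)×1000 = (0.983538 − 1)×1000 = -16.462 per mil
δ_B = (0.01039431/0.01118000 − 1)×1000 = (0.929724 − 1)×1000 = -70.276 per mil
f_A = (δ_mix − δ_B)/(δ_A − δ_B) = (-33.30 − (-70.276))/(-16.462 − (-70.276))
f_A = 36.976 / 53.815 = 0.6871

0.687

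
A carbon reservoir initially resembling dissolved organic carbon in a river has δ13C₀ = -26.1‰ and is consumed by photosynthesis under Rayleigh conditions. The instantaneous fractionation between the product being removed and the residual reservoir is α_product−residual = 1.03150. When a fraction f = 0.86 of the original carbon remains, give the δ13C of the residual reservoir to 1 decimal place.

-30.7‰

Rayleigh residual: δ_res = (δ₀ + 1000)·f^(α−1) − 1000
α − 1 = 0.03150
f^(α−1) = 0.86^(0.03150) = 0.995260
δ_res = (-26.1 + 1000) × 0.995260 − 1000 = 969.284 − 1000 = -30.72‰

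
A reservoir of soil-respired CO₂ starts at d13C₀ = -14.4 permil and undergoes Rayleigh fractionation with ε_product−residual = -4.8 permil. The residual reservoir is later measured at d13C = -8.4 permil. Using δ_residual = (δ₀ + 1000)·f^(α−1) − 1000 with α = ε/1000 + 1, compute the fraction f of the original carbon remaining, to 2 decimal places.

0.28

α − 1 = ε/1000 = -0.0048
(δ_res + 1000)/(δ₀ + 1000) = (-8.4 + 1000)/(-14.4 + 1000) = 991.6/985.6 = 1.006088
f = 1.006088^(1/-0.0048) = exp(ln(1.006088)/-0.0048) = exp(0.00607/-0.0048)
f = exp(-1.2644) = 0.2824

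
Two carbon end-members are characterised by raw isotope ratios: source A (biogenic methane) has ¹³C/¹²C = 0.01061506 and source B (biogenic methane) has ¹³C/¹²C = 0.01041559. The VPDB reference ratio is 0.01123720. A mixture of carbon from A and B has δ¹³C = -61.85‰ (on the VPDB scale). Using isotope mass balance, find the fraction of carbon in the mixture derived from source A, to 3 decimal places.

0.635

δ_A = (0.01061506/0.01123720 − 1)×1000 = (0.944636 − 1)×1000 = -55.364‰
δ_B = (0.01041559/0.01123720 − 1)×1000 = (0.926885 − 1)×1000 = -73.115‰
f_A = (δ_mix − δ_B)/(δ_A − δ_B) = (-61.85 − (-73.115))/(-55.364 − (-73.115))
f_A = 11.265 / 17.751 = 0.6346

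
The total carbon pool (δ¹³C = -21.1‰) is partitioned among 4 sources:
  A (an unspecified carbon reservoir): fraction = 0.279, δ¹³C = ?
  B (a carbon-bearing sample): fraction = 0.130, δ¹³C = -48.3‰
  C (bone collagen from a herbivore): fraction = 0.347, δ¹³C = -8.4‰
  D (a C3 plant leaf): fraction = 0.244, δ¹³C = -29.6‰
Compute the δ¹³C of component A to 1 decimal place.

-16.8‰

Isotope mass balance: δ_bulk = Σ fᵢ·δᵢ.
-21.1 = 0.279×δ_A + 0.130×(-48.3) + 0.347×(-8.4) + 0.244×(-29.6)
0.279·δ_A = -21.1 − (-16.416) = -4.684
δ_A = -4.684 / 0.279 = -16.79‰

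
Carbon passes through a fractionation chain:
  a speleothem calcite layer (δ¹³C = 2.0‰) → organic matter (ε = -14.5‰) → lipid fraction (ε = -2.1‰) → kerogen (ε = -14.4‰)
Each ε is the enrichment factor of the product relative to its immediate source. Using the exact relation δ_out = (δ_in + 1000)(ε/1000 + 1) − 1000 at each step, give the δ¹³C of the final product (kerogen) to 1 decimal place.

-28.8‰

step 1: δ = (2.00 + 1000)·(-14.5/1000 + 1) − 1000 = -12.53‰
step 2: δ = (-12.53 + 1000)·(-2.1/1000 + 1) − 1000 = -14.60‰
step 3: δ = (-14.60 + 1000)·(-14.4/1000 + 1) − 1000 = -28.79‰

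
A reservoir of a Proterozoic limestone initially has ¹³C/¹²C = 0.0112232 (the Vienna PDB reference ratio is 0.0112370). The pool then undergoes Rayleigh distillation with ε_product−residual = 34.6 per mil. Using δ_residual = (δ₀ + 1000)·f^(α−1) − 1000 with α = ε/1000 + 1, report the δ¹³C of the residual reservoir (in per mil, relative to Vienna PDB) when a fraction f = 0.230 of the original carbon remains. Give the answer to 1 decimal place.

δ₀ = (0.0112232/0.0112370 − 1)×1000 = (0.998772 − 1)×1000 = -1.228 per mil
α − 1 = ε/1000 = 0.0346
f^(α−1) = 0.230^(0.0346) = 0.950420
δ_res = (-1.228 + 1000) × 0.950420 − 1000 = 949.253 − 1000 = -50.75 per mil

-50.7 per mil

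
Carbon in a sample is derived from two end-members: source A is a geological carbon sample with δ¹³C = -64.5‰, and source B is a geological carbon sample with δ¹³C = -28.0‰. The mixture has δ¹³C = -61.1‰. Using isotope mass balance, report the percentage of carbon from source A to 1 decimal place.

δ_mix = f_A·δ_A + (1 − f_A)·δ_B  ⇒  f_A = (δ_mix − δ_B)/(δ_A − δ_B)
f_A = (-61.1 − (-28.0)) / (-64.5 − (-28.0))
f_A = -33.1 / -36.5 = 0.9068

90.7%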